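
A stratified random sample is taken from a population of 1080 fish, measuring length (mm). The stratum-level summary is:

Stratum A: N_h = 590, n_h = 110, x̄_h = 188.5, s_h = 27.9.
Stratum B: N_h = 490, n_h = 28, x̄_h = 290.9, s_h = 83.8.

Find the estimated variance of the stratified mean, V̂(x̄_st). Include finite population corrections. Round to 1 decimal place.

V̂(x̄_st) = Σ W_h² (1 − n_h/N_h) s_h²/n_h, with W_h = N_h/N and N = 1080:
  stratum A: (590/1080)²·(1 − 110/590)·27.9²/110 = 1.71815
  stratum B: (490/1080)²·(1 − 28/490)·83.8²/28 = 48.6766
V̂(x̄_st) = 50.3948

V̂(x̄_st) ≈ 50.4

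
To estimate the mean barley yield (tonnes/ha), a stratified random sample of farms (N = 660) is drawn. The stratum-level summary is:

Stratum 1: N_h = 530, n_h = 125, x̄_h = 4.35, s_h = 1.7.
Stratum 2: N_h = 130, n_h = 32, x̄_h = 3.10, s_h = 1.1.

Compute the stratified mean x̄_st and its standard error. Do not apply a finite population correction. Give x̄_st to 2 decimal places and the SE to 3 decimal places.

x̄_st = Σ W_h x̄_h = (530·4.35 + 130·3.10)/660 = 4.10379
V̂(x̄_st) = Σ W_h² s_h²/n_h, with W_h = N_h/N and N = 660:
  stratum 1: (530/660)²·1.7²/125 = 0.0149091
  stratum 2: (130/660)²·1.1²/32 = 0.00146701
V̂(x̄_st) = 0.0163761
SE(x̄_st) = √0.0163761 = 0.127969

x̄_st ≈ 4.10, SE ≈ 0.128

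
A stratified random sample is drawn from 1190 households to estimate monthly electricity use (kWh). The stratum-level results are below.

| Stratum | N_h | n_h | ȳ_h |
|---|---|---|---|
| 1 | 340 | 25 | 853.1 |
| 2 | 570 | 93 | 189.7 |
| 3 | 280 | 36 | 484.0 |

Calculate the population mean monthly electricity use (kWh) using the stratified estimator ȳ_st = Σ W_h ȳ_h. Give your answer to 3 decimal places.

N = Σ N_h = 1190. Stratum weights W_h = N_h/N.
ȳ_st = (340·853.1 + 570·189.7 + 280·484.0) / 1190 = 448.48992

ȳ_st ≈ 448.490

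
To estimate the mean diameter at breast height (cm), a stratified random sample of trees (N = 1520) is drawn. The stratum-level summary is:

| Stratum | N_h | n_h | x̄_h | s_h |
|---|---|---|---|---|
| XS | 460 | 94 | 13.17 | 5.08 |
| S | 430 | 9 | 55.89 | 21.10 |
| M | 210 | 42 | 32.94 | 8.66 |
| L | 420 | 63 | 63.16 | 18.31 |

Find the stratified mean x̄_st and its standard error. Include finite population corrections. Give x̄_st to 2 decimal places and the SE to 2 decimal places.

x̄_st ≈ 41.80, SE ≈ 2.07

x̄_st = Σ W_h x̄_h = (460·13.17 + 430·55.89 + 210·32.94 + 420·63.16)/1520 = 41.79967
V̂(x̄_st) = Σ W_h² (1 − n_h/N_h) s_h²/n_h, with W_h = N_h/N and N = 1520:
  stratum XS: (460/1520)²·(1 − 94/460)·5.08²/94 = 0.0200056
  stratum S: (430/1520)²·(1 − 9/430)·21.10²/9 = 3.87602
  stratum M: (210/1520)²·(1 − 42/210)·8.66²/42 = 0.0272664
  stratum L: (420/1520)²·(1 − 63/420)·18.31²/63 = 0.345356
V̂(x̄_st) = 4.26865
SE(x̄_st) = √4.26865 = 2.06607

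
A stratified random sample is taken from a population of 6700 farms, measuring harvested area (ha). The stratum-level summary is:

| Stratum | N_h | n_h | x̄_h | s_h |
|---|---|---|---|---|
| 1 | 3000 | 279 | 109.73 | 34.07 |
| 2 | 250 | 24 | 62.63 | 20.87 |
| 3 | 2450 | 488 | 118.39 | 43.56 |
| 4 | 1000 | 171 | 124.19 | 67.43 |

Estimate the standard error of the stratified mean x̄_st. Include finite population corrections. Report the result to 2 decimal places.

SE(x̄_st) ≈ 1.30

V̂(x̄_st) = Σ W_h² (1 − n_h/N_h) s_h²/n_h, with W_h = N_h/N and N = 6700:
  stratum 1: (3000/6700)²·(1 − 279/3000)·34.07²/279 = 0.756555
  stratum 2: (250/6700)²·(1 − 24/250)·20.87²/24 = 0.0228419
  stratum 3: (2450/6700)²·(1 − 488/2450)·43.56²/488 = 0.416362
  stratum 4: (1000/6700)²·(1 − 171/1000)·67.43²/171 = 0.491038
V̂(x̄_st) = 1.6868
SE(x̄_st) = √1.6868 = 1.29877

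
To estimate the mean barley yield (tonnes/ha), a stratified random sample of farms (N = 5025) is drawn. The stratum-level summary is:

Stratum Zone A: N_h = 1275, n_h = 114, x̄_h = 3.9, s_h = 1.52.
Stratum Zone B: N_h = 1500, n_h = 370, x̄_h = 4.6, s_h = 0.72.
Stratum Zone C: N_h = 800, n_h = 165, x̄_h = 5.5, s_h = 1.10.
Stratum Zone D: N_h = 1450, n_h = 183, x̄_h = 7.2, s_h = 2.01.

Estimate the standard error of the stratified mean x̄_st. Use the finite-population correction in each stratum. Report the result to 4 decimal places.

SE(x̄_st) ≈ 0.0551

V̂(x̄_st) = Σ W_h² (1 − n_h/N_h) s_h²/n_h, with W_h = N_h/N and N = 5025:
  stratum Zone A: (1275/5025)²·(1 − 114/1275)·1.52²/114 = 0.0011881
  stratum Zone B: (1500/5025)²·(1 − 370/1500)·0.72²/370 = 9.40504e-05
  stratum Zone C: (800/5025)²·(1 − 165/800)·1.10²/165 = 0.000147534
  stratum Zone D: (1450/5025)²·(1 − 183/1450)·2.01²/183 = 0.00160625
V̂(x̄_st) = 0.00303594
SE(x̄_st) = √0.00303594 = 0.0550993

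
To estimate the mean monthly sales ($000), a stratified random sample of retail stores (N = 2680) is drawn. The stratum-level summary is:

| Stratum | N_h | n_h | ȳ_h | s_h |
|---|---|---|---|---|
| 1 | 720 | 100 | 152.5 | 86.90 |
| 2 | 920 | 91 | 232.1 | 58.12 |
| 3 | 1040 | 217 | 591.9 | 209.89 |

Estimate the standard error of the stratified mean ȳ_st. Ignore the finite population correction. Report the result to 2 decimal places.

V̂(ȳ_st) = Σ W_h² s_h²/n_h, with W_h = N_h/N and N = 2680:
  stratum 1: (720/2680)²·86.90²/100 = 5.45048
  stratum 2: (920/2680)²·58.12²/91 = 4.37437
  stratum 3: (1040/2680)²·209.89²/217 = 30.5718
V̂(ȳ_st) = 40.3966
SE(ȳ_st) = √40.3966 = 6.35584

SE(ȳ_st) ≈ 6.36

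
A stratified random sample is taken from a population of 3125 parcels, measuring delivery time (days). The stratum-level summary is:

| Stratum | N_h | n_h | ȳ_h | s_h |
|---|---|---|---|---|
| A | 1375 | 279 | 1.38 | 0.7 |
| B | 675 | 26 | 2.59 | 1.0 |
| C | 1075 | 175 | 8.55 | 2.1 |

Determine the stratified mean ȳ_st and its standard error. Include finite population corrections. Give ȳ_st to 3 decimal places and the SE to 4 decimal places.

ȳ_st = Σ W_h ȳ_h = (1375·1.38 + 675·2.59 + 1075·8.55)/3125 = 4.10784
V̂(ȳ_st) = Σ W_h² (1 − n_h/N_h) s_h²/n_h, with W_h = N_h/N and N = 3125:
  stratum A: (1375/3125)²·(1 − 279/1375)·0.7²/279 = 0.000271022
  stratum B: (675/3125)²·(1 − 26/675)·1.0²/26 = 0.00172534
  stratum C: (1075/3125)²·(1 − 175/1075)·2.1²/175 = 0.00249661
V̂(ȳ_st) = 0.00449298
SE(ȳ_st) = √0.00449298 = 0.0670297

ȳ_st ≈ 4.108, SE ≈ 0.0670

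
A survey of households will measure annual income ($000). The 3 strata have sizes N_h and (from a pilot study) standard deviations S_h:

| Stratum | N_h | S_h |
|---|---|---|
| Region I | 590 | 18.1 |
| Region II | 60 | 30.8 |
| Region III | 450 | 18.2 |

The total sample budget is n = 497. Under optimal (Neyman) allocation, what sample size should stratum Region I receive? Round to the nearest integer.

Neyman allocation: n_h = n · N_h S_h / Σ N_i S_i, with n = 497.
  stratum Region I: N_h·S_h = 590·18.1 = 10679.00
  stratum Region II: N_h·S_h = 60·30.8 = 1848.00
  stratum Region III: N_h·S_h = 450·18.2 = 8190.00
Σ N_h S_h = 20717.00
n for stratum Region I = 497·10679.00/20717.00 = 256.189 → 256

256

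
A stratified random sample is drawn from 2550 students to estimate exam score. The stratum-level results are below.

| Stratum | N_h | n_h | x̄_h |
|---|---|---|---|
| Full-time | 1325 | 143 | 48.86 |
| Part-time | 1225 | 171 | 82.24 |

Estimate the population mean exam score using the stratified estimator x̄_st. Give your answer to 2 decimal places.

N = Σ N_h = 2550. Stratum weights W_h = N_h/N.
x̄_st = (1325·48.86 + 1225·82.24) / 2550 = 64.8955

x̄_st ≈ 64.90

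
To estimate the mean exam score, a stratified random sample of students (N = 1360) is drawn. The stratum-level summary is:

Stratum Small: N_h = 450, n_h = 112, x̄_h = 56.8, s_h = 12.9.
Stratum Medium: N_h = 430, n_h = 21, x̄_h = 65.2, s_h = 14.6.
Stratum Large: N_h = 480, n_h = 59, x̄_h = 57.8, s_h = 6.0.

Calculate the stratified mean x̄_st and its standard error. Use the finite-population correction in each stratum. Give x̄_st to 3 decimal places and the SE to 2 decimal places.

x̄_st = Σ W_h x̄_h = (450·56.8 + 430·65.2 + 480·57.8)/1360 = 59.80882
V̂(x̄_st) = Σ W_h² (1 − n_h/N_h) s_h²/n_h, with W_h = N_h/N and N = 1360:
  stratum Small: (450/1360)²·(1 − 112/450)·12.9²/112 = 0.122184
  stratum Medium: (430/1360)²·(1 − 21/430)·14.6²/21 = 0.965162
  stratum Large: (480/1360)²·(1 − 59/480)·6.0²/59 = 0.0666647
V̂(x̄_st) = 1.15401
SE(x̄_st) = √1.15401 = 1.07425

x̄_st ≈ 59.809, SE ≈ 1.07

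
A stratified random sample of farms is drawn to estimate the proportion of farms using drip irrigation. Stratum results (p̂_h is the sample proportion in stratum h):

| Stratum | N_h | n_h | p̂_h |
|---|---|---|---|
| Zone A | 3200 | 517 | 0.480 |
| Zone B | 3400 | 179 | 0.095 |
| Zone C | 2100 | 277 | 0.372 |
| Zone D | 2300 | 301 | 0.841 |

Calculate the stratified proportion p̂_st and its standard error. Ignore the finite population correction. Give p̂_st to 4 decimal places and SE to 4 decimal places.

N = 11000; stratum weights W_h = N_h/N.
p̂_st = Σ W_h p̂_h = (3200·0.480 + 3400·0.095 + 2100·0.372 + 2300·0.841)/11000 = 0.41586
V̂(p̂_st) = Σ W_h² p̂_h(1−p̂_h)/(n_h−1):
  stratum Zone A: (3200/11000)²·0.480·0.520/516 = 4.09364e-05
  stratum Zone B: (3400/11000)²·0.095·0.905/178 = 4.6145e-05
  stratum Zone C: (2100/11000)²·0.372·0.628/276 = 3.08494e-05
  stratum Zone D: (2300/11000)²·0.841·0.159/300 = 1.94869e-05
V̂(p̂_st) = 0.000137418; SE = √V̂ = 0.0117225

p̂_st ≈ 0.4159, SE ≈ 0.0117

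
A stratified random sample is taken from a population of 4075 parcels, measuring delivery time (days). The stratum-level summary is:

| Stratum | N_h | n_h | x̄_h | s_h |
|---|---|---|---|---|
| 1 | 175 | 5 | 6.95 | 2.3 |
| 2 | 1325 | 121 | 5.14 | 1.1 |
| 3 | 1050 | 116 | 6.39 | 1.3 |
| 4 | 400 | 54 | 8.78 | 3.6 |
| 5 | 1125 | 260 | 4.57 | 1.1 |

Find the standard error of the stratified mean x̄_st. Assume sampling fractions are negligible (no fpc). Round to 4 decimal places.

SE(x̄_st) ≈ 0.0815

V̂(x̄_st) = Σ W_h² s_h²/n_h, with W_h = N_h/N and N = 4075:
  stratum 1: (175/4075)²·2.3²/5 = 0.00195122
  stratum 2: (1325/4075)²·1.1²/121 = 0.00105725
  stratum 3: (1050/4075)²·1.3²/116 = 0.00096728
  stratum 4: (400/4075)²·3.6²/54 = 0.00231247
  stratum 5: (1125/4075)²·1.1²/260 = 0.000354701
V̂(x̄_st) = 0.00664292
SE(x̄_st) = √0.00664292 = 0.0815041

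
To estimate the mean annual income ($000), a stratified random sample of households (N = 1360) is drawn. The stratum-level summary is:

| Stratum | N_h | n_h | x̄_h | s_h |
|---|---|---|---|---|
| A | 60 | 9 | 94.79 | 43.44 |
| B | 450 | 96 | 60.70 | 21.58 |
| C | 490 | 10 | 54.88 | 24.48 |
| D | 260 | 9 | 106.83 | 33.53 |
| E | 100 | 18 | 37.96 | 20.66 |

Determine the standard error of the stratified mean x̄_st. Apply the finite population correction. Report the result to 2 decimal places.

SE(x̄_st) ≈ 3.59

V̂(x̄_st) = Σ W_h² (1 − n_h/N_h) s_h²/n_h, with W_h = N_h/N and N = 1360:
  stratum A: (60/1360)²·(1 − 9/60)·43.44²/9 = 0.346881
  stratum B: (450/1360)²·(1 − 96/450)·21.58²/96 = 0.417801
  stratum C: (490/1360)²·(1 − 10/490)·24.48²/10 = 7.62048
  stratum D: (260/1360)²·(1 − 9/260)·33.53²/9 = 4.40752
  stratum E: (100/1360)²·(1 − 18/100)·20.66²/18 = 0.105129
V̂(x̄_st) = 12.8978
SE(x̄_st) = √12.8978 = 3.59135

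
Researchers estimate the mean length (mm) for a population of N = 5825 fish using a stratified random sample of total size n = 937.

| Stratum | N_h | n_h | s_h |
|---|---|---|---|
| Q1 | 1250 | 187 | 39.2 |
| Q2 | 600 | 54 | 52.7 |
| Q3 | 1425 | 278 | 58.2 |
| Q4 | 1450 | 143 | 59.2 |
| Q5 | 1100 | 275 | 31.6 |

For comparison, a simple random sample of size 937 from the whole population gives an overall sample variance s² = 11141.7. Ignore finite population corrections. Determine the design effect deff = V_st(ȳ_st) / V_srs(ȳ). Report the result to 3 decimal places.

deff ≈ 0.278

V̂(ȳ_st) = Σ W_h² s_h²/n_h, with W_h = N_h/N and N = 5825:
  stratum Q1: (1250/5825)²·39.2²/187 = 0.378407
  stratum Q2: (600/5825)²·52.7²/54 = 0.54568
  stratum Q3: (1425/5825)²·58.2²/278 = 0.729187
  stratum Q4: (1450/5825)²·59.2²/143 = 1.51863
  stratum Q5: (1100/5825)²·31.6²/275 = 0.12949
V_st = 3.30139
V_srs = s²/n = 11141.7/937 = 11.8908
deff = V_st / V_srs = 3.30139/11.8908 = 0.2776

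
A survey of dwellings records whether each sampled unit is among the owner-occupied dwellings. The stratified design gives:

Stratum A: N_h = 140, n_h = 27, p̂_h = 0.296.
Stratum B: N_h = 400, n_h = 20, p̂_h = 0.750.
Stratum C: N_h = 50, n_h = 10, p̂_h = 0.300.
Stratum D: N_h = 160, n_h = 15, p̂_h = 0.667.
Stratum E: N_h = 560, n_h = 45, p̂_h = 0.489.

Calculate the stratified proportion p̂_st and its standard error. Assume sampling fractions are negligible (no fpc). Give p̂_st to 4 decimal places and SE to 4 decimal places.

p̂_st ≈ 0.5626, SE ≈ 0.0482

N = 1310; stratum weights W_h = N_h/N.
p̂_st = Σ W_h p̂_h = (140·0.296 + 400·0.750 + 50·0.300 + 160·0.667 + 560·0.489)/1310 = 0.56260
V̂(p̂_st) = Σ W_h² p̂_h(1−p̂_h)/(n_h−1):
  stratum A: (140/1310)²·0.296·0.704/26 = 9.15386e-05
  stratum B: (400/1310)²·0.750·0.250/19 = 0.000920079
  stratum C: (50/1310)²·0.300·0.700/9 = 3.39918e-05
  stratum D: (160/1310)²·0.667·0.333/14 = 0.000236668
  stratum E: (560/1310)²·0.489·0.511/44 = 0.00103779
V̂(p̂_st) = 0.00232007; SE = √V̂ = 0.0481671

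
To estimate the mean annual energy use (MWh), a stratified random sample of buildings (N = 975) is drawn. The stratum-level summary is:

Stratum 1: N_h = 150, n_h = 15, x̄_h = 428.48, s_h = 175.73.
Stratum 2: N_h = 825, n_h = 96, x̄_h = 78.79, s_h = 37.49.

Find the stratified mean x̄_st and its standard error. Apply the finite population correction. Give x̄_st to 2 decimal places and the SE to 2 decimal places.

x̄_st ≈ 132.59, SE ≈ 7.29

x̄_st = Σ W_h x̄_h = (150·428.48 + 825·78.79)/975 = 132.58846
V̂(x̄_st) = Σ W_h² (1 − n_h/N_h) s_h²/n_h, with W_h = N_h/N and N = 975:
  stratum 1: (150/975)²·(1 − 15/150)·175.73²/15 = 43.8547
  stratum 2: (825/975)²·(1 − 96/825)·37.49²/96 = 9.26258
V̂(x̄_st) = 53.1173
SE(x̄_st) = √53.1173 = 7.28816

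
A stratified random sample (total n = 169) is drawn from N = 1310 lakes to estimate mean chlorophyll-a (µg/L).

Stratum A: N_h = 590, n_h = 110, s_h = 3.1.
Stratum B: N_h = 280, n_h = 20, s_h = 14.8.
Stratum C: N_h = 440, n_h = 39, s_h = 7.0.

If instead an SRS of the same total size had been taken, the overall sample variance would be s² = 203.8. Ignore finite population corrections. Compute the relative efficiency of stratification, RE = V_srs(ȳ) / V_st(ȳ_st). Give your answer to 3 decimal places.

V̂(ȳ_st) = Σ W_h² s_h²/n_h, with W_h = N_h/N and N = 1310:
  stratum A: (590/1310)²·3.1²/110 = 0.0177212
  stratum B: (280/1310)²·14.8²/20 = 0.500342
  stratum C: (440/1310)²·7.0²/39 = 0.141741
V_st = 0.659804
V_srs = s²/n = 203.8/169 = 1.20592
Relative efficiency = V_srs / V_st = 1.20592/0.659804 = 1.8277

RE ≈ 1.828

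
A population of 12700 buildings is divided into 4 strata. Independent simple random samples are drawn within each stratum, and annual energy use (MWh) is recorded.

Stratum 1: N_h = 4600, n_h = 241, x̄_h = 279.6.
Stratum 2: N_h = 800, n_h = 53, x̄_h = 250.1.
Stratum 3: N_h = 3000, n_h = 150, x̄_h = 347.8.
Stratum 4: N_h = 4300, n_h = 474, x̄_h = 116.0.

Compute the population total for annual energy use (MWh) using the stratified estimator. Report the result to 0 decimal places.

τ̂_st ≈ 3028440

τ̂_st = Σ N_h x̄_h = 4600·279.6 + 800·250.1 + 3000·347.8 + 4300·116.0 = 3028440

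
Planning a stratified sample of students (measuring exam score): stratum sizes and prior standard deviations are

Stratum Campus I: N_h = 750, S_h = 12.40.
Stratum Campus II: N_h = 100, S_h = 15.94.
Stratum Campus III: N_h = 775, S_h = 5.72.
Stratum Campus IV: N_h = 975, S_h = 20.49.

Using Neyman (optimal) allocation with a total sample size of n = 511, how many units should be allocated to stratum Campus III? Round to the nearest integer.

Neyman allocation: n_h = n · N_h S_h / Σ N_i S_i, with n = 511.
  stratum Campus I: N_h·S_h = 750·12.40 = 9300.00
  stratum Campus II: N_h·S_h = 100·15.94 = 1594.00
  stratum Campus III: N_h·S_h = 775·5.72 = 4433.00
  stratum Campus IV: N_h·S_h = 975·20.49 = 19977.75
Σ N_h S_h = 35304.75
n for stratum Campus III = 511·4433.00/35304.75 = 64.163 → 64

64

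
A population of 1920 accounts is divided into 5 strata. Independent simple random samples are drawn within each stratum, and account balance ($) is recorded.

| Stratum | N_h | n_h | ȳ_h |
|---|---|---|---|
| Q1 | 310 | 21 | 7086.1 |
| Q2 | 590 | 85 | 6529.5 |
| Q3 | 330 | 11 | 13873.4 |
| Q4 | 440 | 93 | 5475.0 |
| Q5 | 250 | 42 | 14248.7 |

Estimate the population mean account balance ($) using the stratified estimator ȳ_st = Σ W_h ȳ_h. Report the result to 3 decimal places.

N = Σ N_h = 1920. Stratum weights W_h = N_h/N.
ȳ_st = (310·7086.1 + 590·6529.5 + 330·13873.4 + 440·5475.0 + 250·14248.7) / 1920 = 8645.04844

ȳ_st ≈ 8645.048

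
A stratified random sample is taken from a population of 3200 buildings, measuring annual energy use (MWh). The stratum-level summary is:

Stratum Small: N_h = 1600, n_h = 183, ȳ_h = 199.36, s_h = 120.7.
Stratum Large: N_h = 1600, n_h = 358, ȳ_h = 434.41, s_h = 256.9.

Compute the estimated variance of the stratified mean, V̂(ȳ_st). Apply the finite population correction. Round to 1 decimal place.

V̂(ȳ_st) ≈ 53.4

V̂(ȳ_st) = Σ W_h² (1 − n_h/N_h) s_h²/n_h, with W_h = N_h/N and N = 3200:
  stratum Small: (1600/3200)²·(1 − 183/1600)·120.7²/183 = 17.626
  stratum Large: (1600/3200)²·(1 − 358/1600)·256.9²/358 = 35.7756
V̂(ȳ_st) = 53.4016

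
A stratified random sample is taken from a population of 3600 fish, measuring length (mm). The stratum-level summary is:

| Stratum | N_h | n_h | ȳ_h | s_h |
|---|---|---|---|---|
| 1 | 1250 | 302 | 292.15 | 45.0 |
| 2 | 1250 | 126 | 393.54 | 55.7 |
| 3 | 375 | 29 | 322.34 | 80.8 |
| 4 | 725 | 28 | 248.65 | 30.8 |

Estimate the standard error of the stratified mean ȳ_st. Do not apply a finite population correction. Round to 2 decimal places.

V̂(ȳ_st) = Σ W_h² s_h²/n_h, with W_h = N_h/N and N = 3600:
  stratum 1: (1250/3600)²·45.0²/302 = 0.808413
  stratum 2: (1250/3600)²·55.7²/126 = 2.96862
  stratum 3: (375/3600)²·80.8²/29 = 2.44277
  stratum 4: (725/3600)²·30.8²/28 = 1.37409
V̂(ȳ_st) = 7.59389
SE(ȳ_st) = √7.59389 = 2.7557

SE(ȳ_st) ≈ 2.76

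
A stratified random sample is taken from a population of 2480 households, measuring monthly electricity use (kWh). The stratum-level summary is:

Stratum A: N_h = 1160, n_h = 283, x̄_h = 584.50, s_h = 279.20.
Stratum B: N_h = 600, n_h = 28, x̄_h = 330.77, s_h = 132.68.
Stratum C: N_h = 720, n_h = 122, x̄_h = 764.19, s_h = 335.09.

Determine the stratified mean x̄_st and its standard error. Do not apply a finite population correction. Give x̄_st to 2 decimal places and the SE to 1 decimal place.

x̄_st ≈ 575.28, SE ≈ 13.2

x̄_st = Σ W_h x̄_h = (1160·584.50 + 600·330.77 + 720·764.19)/2480 = 575.28177
V̂(x̄_st) = Σ W_h² s_h²/n_h, with W_h = N_h/N and N = 2480:
  stratum A: (1160/2480)²·279.20²/283 = 60.2639
  stratum B: (600/2480)²·132.68²/28 = 36.8004
  stratum C: (720/2480)²·335.09²/122 = 77.5755
V̂(x̄_st) = 174.64
SE(x̄_st) = √174.64 = 13.2151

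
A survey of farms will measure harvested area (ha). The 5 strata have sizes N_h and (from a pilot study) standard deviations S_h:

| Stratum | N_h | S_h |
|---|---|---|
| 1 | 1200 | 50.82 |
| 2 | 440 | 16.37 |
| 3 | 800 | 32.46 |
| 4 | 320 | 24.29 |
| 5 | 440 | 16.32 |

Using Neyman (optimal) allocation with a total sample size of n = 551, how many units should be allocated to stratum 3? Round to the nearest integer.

131

Neyman allocation: n_h = n · N_h S_h / Σ N_i S_i, with n = 551.
  stratum 1: N_h·S_h = 1200·50.82 = 60984.00
  stratum 2: N_h·S_h = 440·16.37 = 7202.80
  stratum 3: N_h·S_h = 800·32.46 = 25968.00
  stratum 4: N_h·S_h = 320·24.29 = 7772.80
  stratum 5: N_h·S_h = 440·16.32 = 7180.80
Σ N_h S_h = 109108.40
n for stratum 3 = 551·25968.00/109108.40 = 131.139 → 131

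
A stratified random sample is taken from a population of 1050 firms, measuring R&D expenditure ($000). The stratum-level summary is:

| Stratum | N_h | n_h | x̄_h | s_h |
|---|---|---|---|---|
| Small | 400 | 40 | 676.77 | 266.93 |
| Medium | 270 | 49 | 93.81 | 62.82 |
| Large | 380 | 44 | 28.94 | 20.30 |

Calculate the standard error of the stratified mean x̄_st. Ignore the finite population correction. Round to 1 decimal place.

V̂(x̄_st) = Σ W_h² s_h²/n_h, with W_h = N_h/N and N = 1050:
  stratum Small: (400/1050)²·266.93²/40 = 258.509
  stratum Medium: (270/1050)²·62.82²/49 = 5.32536
  stratum Large: (380/1050)²·20.30²/44 = 1.22667
V̂(x̄_st) = 265.061
SE(x̄_st) = √265.061 = 16.2807

SE(x̄_st) ≈ 16.3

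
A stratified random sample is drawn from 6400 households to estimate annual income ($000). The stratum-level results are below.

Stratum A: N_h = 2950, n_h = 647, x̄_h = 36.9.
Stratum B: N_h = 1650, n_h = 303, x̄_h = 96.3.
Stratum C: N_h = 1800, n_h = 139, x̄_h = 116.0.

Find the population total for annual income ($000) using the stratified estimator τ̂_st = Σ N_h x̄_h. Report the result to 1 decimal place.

τ̂_st = Σ N_h x̄_h = 2950·36.9 + 1650·96.3 + 1800·116.0 = 476550.0

τ̂_st ≈ 476550.0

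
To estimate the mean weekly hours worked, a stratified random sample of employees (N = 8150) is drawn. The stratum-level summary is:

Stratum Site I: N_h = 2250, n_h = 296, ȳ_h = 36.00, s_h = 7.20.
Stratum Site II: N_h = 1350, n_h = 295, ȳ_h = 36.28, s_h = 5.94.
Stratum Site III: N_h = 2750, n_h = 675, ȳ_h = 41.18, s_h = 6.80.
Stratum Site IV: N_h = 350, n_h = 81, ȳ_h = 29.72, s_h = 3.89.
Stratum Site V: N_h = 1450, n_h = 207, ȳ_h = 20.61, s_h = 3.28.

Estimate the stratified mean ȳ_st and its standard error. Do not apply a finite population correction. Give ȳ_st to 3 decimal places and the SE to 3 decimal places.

ȳ_st = Σ W_h ȳ_h = (2250·36.00 + 1350·36.28 + 2750·41.18 + 350·29.72 + 1450·20.61)/8150 = 34.78644
V̂(ȳ_st) = Σ W_h² s_h²/n_h, with W_h = N_h/N and N = 8150:
  stratum Site I: (2250/8150)²·7.20²/296 = 0.0133482
  stratum Site II: (1350/8150)²·5.94²/295 = 0.00328173
  stratum Site III: (2750/8150)²·6.80²/675 = 0.00779945
  stratum Site IV: (350/8150)²·3.89²/81 = 0.000344536
  stratum Site V: (1450/8150)²·3.28²/207 = 0.00164512
V̂(ȳ_st) = 0.0264191
SE(ȳ_st) = √0.0264191 = 0.162539

ȳ_st ≈ 34.786, SE ≈ 0.163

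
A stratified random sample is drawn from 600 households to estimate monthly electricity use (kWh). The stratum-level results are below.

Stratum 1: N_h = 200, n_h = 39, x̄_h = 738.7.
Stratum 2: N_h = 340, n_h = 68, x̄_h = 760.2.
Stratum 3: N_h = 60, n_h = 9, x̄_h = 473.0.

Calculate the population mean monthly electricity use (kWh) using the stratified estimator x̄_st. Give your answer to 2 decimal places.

N = Σ N_h = 600. Stratum weights W_h = N_h/N.
x̄_st = (200·738.7 + 340·760.2 + 60·473.0) / 600 = 724.3133

x̄_st ≈ 724.31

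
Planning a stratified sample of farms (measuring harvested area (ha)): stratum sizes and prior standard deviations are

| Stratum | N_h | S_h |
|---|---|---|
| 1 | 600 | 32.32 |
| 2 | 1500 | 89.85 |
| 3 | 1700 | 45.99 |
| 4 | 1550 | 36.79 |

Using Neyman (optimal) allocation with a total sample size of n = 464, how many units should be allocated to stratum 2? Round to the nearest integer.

Neyman allocation: n_h = n · N_h S_h / Σ N_i S_i, with n = 464.
  stratum 1: N_h·S_h = 600·32.32 = 19392.00
  stratum 2: N_h·S_h = 1500·89.85 = 134775.00
  stratum 3: N_h·S_h = 1700·45.99 = 78183.00
  stratum 4: N_h·S_h = 1550·36.79 = 57024.50
Σ N_h S_h = 289374.50
n for stratum 2 = 464·134775.00/289374.50 = 216.106 → 216

216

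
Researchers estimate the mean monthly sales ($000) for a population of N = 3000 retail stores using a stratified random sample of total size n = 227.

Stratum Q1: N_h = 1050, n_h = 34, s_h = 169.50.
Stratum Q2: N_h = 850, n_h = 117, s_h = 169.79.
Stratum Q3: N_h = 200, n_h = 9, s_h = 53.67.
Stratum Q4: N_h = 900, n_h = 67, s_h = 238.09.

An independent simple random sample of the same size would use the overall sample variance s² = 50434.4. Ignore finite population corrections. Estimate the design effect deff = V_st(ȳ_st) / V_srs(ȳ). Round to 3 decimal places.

V̂(ȳ_st) = Σ W_h² s_h²/n_h, with W_h = N_h/N and N = 3000:
  stratum Q1: (1050/3000)²·169.50²/34 = 103.513
  stratum Q2: (850/3000)²·169.79²/117 = 19.7803
  stratum Q3: (200/3000)²·53.67²/9 = 1.42245
  stratum Q4: (900/3000)²·238.09²/67 = 76.1465
V_st = 200.863
V_srs = s²/n = 50434.4/227 = 222.178
deff = V_st / V_srs = 200.863/222.178 = 0.9041

deff ≈ 0.904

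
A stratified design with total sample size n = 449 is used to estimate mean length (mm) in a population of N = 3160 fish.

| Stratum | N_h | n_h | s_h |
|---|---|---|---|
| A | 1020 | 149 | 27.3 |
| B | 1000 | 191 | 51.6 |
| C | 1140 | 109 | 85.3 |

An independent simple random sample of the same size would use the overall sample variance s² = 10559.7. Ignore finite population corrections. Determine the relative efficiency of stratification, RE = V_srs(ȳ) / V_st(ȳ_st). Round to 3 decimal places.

RE ≈ 2.218

V̂(ȳ_st) = Σ W_h² s_h²/n_h, with W_h = N_h/N and N = 3160:
  stratum A: (1020/3160)²·27.3²/149 = 0.521153
  stratum B: (1000/3160)²·51.6²/191 = 1.39602
  stratum C: (1140/3160)²·85.3²/109 = 8.68775
V_st = 10.6049
V_srs = s²/n = 10559.7/449 = 23.5183
Relative efficiency = V_srs / V_st = 23.5183/10.6049 = 2.2177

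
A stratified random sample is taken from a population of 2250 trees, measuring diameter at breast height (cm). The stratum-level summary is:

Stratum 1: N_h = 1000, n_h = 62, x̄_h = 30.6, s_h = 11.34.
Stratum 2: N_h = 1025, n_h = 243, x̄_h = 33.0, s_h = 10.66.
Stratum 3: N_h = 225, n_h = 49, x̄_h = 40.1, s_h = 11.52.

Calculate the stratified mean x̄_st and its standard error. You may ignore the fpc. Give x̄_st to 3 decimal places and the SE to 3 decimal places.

x̄_st ≈ 32.643, SE ≈ 0.731

x̄_st = Σ W_h x̄_h = (1000·30.6 + 1025·33.0 + 225·40.1)/2250 = 32.64333
V̂(x̄_st) = Σ W_h² s_h²/n_h, with W_h = N_h/N and N = 2250:
  stratum 1: (1000/2250)²·11.34²/62 = 0.409703
  stratum 2: (1025/2250)²·10.66²/243 = 0.0970489
  stratum 3: (225/2250)²·11.52²/49 = 0.0270838
V̂(x̄_st) = 0.533836
SE(x̄_st) = √0.533836 = 0.730641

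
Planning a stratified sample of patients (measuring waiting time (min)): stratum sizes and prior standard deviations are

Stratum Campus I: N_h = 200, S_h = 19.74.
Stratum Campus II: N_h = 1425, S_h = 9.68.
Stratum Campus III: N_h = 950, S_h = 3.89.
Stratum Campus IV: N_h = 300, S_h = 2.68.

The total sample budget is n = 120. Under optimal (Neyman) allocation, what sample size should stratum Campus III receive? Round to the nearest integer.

Neyman allocation: n_h = n · N_h S_h / Σ N_i S_i, with n = 120.
  stratum Campus I: N_h·S_h = 200·19.74 = 3948.00
  stratum Campus II: N_h·S_h = 1425·9.68 = 13794.00
  stratum Campus III: N_h·S_h = 950·3.89 = 3695.50
  stratum Campus IV: N_h·S_h = 300·2.68 = 804.00
Σ N_h S_h = 22241.50
n for stratum Campus III = 120·3695.50/22241.50 = 19.938 → 20

20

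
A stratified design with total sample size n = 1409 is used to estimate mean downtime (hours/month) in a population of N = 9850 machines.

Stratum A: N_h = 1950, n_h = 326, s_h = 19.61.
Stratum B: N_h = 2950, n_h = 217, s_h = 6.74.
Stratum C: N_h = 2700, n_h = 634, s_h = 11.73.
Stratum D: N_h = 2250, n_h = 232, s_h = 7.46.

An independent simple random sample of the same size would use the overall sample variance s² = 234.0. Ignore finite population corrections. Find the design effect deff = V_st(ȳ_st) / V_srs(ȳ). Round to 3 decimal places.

V̂(ȳ_st) = Σ W_h² s_h²/n_h, with W_h = N_h/N and N = 9850:
  stratum A: (1950/9850)²·19.61²/326 = 0.0462311
  stratum B: (2950/9850)²·6.74²/217 = 0.0187772
  stratum C: (2700/9850)²·11.73²/634 = 0.0163065
  stratum D: (2250/9850)²·7.46²/232 = 0.0125165
V_st = 0.0938314
V_srs = s²/n = 234.0/1409 = 0.166075
deff = V_st / V_srs = 0.0938314/0.166075 = 0.5650

deff ≈ 0.565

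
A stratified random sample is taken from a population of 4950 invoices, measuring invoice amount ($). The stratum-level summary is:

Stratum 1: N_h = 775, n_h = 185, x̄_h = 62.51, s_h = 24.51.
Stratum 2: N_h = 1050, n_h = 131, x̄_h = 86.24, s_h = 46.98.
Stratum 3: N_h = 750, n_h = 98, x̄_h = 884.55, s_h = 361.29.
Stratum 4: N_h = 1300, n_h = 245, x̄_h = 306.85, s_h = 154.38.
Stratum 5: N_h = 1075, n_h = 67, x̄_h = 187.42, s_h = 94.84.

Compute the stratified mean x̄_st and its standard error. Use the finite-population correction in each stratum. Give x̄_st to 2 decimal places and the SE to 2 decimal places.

x̄_st ≈ 283.39, SE ≈ 6.22

x̄_st = Σ W_h x̄_h = (775·62.51 + 1050·86.24 + 750·884.55 + 1300·306.85 + 1075·187.42)/4950 = 283.39217
V̂(x̄_st) = Σ W_h² (1 − n_h/N_h) s_h²/n_h, with W_h = N_h/N and N = 4950:
  stratum 1: (775/4950)²·(1 − 185/775)·24.51²/185 = 0.060598
  stratum 2: (1050/4950)²·(1 − 131/1050)·46.98²/131 = 0.663513
  stratum 3: (750/4950)²·(1 − 98/750)·361.29²/98 = 26.5818
  stratum 4: (1300/4950)²·(1 − 245/1300)·154.38²/245 = 5.44504
  stratum 5: (1075/4950)²·(1 − 67/1075)·94.84²/67 = 5.937
V̂(x̄_st) = 38.6879
SE(x̄_st) = √38.6879 = 6.21996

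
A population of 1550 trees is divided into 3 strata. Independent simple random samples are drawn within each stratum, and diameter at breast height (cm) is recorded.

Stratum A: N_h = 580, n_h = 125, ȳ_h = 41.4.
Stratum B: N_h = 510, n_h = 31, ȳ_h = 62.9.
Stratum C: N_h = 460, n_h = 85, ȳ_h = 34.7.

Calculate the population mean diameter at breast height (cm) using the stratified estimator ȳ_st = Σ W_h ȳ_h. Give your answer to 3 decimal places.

ȳ_st ≈ 46.486

N = Σ N_h = 1550. Stratum weights W_h = N_h/N.
ȳ_st = (580·41.4 + 510·62.9 + 460·34.7) / 1550 = 46.48581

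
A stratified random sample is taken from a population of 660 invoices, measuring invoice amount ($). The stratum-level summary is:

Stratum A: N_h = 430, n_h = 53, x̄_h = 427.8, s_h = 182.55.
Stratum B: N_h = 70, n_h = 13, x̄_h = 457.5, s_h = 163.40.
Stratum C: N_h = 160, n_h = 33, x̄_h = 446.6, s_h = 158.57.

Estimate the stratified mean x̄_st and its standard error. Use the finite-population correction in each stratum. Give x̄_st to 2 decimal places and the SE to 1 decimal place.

x̄_st = Σ W_h x̄_h = (430·427.8 + 70·457.5 + 160·446.6)/660 = 435.50758
V̂(x̄_st) = Σ W_h² (1 − n_h/N_h) s_h²/n_h, with W_h = N_h/N and N = 660:
  stratum A: (430/660)²·(1 − 53/430)·182.55²/53 = 233.997
  stratum B: (70/660)²·(1 − 13/70)·163.40²/13 = 18.8125
  stratum C: (160/660)²·(1 − 33/160)·158.57²/33 = 35.5438
V̂(x̄_st) = 288.353
SE(x̄_st) = √288.353 = 16.981

x̄_st ≈ 435.51, SE ≈ 17.0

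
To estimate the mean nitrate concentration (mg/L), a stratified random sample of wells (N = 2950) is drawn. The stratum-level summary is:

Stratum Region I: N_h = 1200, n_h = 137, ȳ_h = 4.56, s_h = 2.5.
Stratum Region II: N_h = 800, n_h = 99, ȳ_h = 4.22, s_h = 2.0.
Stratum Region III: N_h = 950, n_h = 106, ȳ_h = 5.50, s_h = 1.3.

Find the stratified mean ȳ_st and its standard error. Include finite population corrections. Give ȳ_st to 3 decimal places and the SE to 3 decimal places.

ȳ_st = Σ W_h ȳ_h = (1200·4.56 + 800·4.22 + 950·5.50)/2950 = 4.77051
V̂(ȳ_st) = Σ W_h² (1 − n_h/N_h) s_h²/n_h, with W_h = N_h/N and N = 2950:
  stratum Region I: (1200/2950)²·(1 − 137/1200)·2.5²/137 = 0.00668698
  stratum Region II: (800/2950)²·(1 − 99/800)·2.0²/99 = 0.00260369
  stratum Region III: (950/2950)²·(1 − 106/950)·1.3²/106 = 0.00146894
V̂(ȳ_st) = 0.0107596
SE(ȳ_st) = √0.0107596 = 0.103728

ȳ_st ≈ 4.771, SE ≈ 0.104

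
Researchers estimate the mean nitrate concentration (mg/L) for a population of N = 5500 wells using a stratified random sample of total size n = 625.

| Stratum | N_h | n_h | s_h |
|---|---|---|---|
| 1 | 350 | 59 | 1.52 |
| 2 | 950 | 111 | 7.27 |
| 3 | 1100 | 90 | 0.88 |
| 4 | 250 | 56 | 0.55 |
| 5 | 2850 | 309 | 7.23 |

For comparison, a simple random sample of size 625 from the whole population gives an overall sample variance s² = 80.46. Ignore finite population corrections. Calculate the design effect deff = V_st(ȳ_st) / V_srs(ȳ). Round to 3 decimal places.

deff ≈ 0.467

V̂(ȳ_st) = Σ W_h² s_h²/n_h, with W_h = N_h/N and N = 5500:
  stratum 1: (350/5500)²·1.52²/59 = 0.000158579
  stratum 2: (950/5500)²·7.27²/111 = 0.0142059
  stratum 3: (1100/5500)²·0.88²/90 = 0.000344178
  stratum 4: (250/5500)²·0.55²/56 = 1.11607e-05
  stratum 5: (2850/5500)²·7.23²/309 = 0.0454237
V_st = 0.0601435
V_srs = s²/n = 80.46/625 = 0.128736
deff = V_st / V_srs = 0.0601435/0.128736 = 0.4672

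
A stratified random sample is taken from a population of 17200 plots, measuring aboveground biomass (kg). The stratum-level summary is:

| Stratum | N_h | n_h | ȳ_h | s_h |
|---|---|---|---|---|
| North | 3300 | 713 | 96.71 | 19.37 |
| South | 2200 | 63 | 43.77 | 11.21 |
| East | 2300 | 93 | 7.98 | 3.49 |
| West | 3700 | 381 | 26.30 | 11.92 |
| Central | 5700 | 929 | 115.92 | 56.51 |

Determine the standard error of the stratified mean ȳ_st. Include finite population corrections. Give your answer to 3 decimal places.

V̂(ȳ_st) = Σ W_h² (1 − n_h/N_h) s_h²/n_h, with W_h = N_h/N and N = 17200:
  stratum North: (3300/17200)²·(1 − 713/3300)·19.37²/713 = 0.0151853
  stratum South: (2200/17200)²·(1 − 63/2200)·11.21²/63 = 0.0316987
  stratum East: (2300/17200)²·(1 − 93/2300)·3.49²/93 = 0.0022472
  stratum West: (3700/17200)²·(1 − 381/3700)·11.92²/381 = 0.0154803
  stratum Central: (5700/17200)²·(1 − 929/5700)·56.51²/929 = 0.315982
V̂(ȳ_st) = 0.380593
SE(ȳ_st) = √0.380593 = 0.616923

SE(ȳ_st) ≈ 0.617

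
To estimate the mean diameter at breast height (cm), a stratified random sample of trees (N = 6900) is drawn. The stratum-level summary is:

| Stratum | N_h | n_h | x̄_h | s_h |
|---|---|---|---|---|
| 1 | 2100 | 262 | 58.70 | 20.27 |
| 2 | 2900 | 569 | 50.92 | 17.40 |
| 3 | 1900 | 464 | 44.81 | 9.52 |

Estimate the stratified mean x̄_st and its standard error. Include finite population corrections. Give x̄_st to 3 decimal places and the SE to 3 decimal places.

x̄_st ≈ 51.605, SE ≈ 0.462

x̄_st = Σ W_h x̄_h = (2100·58.70 + 2900·50.92 + 1900·44.81)/6900 = 51.60536
V̂(x̄_st) = Σ W_h² (1 − n_h/N_h) s_h²/n_h, with W_h = N_h/N and N = 6900:
  stratum 1: (2100/6900)²·(1 − 262/2100)·20.27²/262 = 0.127137
  stratum 2: (2900/6900)²·(1 − 569/2900)·17.40²/569 = 0.0755489
  stratum 3: (1900/6900)²·(1 − 464/1900)·9.52²/464 = 0.0111935
V̂(x̄_st) = 0.21388
SE(x̄_st) = √0.21388 = 0.462471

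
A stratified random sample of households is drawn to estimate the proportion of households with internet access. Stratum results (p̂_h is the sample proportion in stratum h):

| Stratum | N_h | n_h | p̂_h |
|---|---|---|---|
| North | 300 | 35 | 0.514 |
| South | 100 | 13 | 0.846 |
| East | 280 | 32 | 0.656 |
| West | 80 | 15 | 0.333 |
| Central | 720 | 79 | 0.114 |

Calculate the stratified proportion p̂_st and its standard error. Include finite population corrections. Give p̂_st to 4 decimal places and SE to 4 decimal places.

N = 1480; stratum weights W_h = N_h/N.
p̂_st = Σ W_h p̂_h = (300·0.514 + 100·0.846 + 280·0.656 + 80·0.333 + 720·0.114)/1480 = 0.35892
V̂(p̂_st) = Σ W_h² (1 − n_h/N_h) p̂_h(1−p̂_h)/(n_h−1):
  stratum North: (300/1480)²·(1 − 35/300)·0.514·0.486/34 = 0.000266664
  stratum South: (100/1480)²·(1 − 13/100)·0.846·0.154/12 = 4.31227e-05
  stratum East: (280/1480)²·(1 − 32/280)·0.656·0.344/31 = 0.000230774
  stratum West: (80/1480)²·(1 − 15/80)·0.333·0.667/14 = 3.76636e-05
  stratum Central: (720/1480)²·(1 − 79/720)·0.114·0.886/78 = 0.000272842
V̂(p̂_st) = 0.000851066; SE = √V̂ = 0.029173

p̂_st ≈ 0.3589, SE ≈ 0.0292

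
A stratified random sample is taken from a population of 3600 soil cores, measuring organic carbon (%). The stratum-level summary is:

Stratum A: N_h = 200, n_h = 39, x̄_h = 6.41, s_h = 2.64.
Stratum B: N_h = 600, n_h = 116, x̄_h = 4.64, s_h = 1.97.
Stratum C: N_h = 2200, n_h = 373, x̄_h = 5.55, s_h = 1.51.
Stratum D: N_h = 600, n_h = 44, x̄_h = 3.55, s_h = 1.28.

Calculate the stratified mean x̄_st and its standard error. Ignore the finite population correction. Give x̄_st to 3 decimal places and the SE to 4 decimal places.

x̄_st = Σ W_h x̄_h = (200·6.41 + 600·4.64 + 2200·5.55 + 600·3.55)/3600 = 5.11278
V̂(x̄_st) = Σ W_h² s_h²/n_h, with W_h = N_h/N and N = 3600:
  stratum A: (200/3600)²·2.64²/39 = 0.000551567
  stratum B: (600/3600)²·1.97²/116 = 0.000929334
  stratum C: (2200/3600)²·1.51²/373 = 0.00228289
  stratum D: (600/3600)²·1.28²/44 = 0.00103434
V̂(x̄_st) = 0.00479814
SE(x̄_st) = √0.00479814 = 0.0692686

x̄_st ≈ 5.113, SE ≈ 0.0693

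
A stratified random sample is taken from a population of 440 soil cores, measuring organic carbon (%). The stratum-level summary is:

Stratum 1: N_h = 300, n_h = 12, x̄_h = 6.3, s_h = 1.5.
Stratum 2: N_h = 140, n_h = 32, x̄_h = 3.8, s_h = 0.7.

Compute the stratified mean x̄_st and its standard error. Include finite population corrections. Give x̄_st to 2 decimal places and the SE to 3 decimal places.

x̄_st = Σ W_h x̄_h = (300·6.3 + 140·3.8)/440 = 5.50455
V̂(x̄_st) = Σ W_h² (1 − n_h/N_h) s_h²/n_h, with W_h = N_h/N and N = 440:
  stratum 1: (300/440)²·(1 − 12/300)·1.5²/12 = 0.0836777
  stratum 2: (140/440)²·(1 − 32/140)·0.7²/32 = 0.00119589
V̂(x̄_st) = 0.0848736
SE(x̄_st) = √0.0848736 = 0.291331

x̄_st ≈ 5.50, SE ≈ 0.291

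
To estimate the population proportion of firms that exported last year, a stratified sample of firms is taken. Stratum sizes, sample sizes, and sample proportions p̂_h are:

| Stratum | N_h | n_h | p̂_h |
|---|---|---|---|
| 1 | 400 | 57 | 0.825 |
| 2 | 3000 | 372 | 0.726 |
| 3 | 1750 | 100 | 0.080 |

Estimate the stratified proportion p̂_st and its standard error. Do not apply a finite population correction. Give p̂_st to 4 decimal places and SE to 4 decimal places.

p̂_st ≈ 0.5142, SE ≈ 0.0168

N = 5150; stratum weights W_h = N_h/N.
p̂_st = Σ W_h p̂_h = (400·0.825 + 3000·0.726 + 1750·0.080)/5150 = 0.51417
V̂(p̂_st) = Σ W_h² p̂_h(1−p̂_h)/(n_h−1):
  stratum 1: (400/5150)²·0.825·0.175/56 = 1.55528e-05
  stratum 2: (3000/5150)²·0.726·0.274/371 = 0.000181946
  stratum 3: (1750/5150)²·0.080·0.920/99 = 8.58429e-05
V̂(p̂_st) = 0.000283341; SE = √V̂ = 0.0168327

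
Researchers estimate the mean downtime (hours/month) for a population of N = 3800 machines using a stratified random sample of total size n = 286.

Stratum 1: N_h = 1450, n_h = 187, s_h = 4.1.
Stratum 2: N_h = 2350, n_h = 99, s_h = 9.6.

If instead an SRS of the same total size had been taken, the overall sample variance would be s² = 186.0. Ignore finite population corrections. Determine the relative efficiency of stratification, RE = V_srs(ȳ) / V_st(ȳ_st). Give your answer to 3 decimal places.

V̂(ȳ_st) = Σ W_h² s_h²/n_h, with W_h = N_h/N and N = 3800:
  stratum 1: (1450/3800)²·4.1²/187 = 0.0130887
  stratum 2: (2350/3800)²·9.6²/99 = 0.356021
V_st = 0.36911
V_srs = s²/n = 186.0/286 = 0.65035
Relative efficiency = V_srs / V_st = 0.65035/0.36911 = 1.7619

RE ≈ 1.762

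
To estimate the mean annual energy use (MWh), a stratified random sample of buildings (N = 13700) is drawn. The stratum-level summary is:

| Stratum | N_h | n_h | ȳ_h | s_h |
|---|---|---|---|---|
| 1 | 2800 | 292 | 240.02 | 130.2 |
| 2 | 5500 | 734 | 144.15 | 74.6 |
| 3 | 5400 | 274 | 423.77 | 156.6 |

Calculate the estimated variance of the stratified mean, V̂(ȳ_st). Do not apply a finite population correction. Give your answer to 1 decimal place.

V̂(ȳ_st) ≈ 17.6

V̂(ȳ_st) = Σ W_h² s_h²/n_h, with W_h = N_h/N and N = 13700:
  stratum 1: (2800/13700)²·130.2²/292 = 2.42501
  stratum 2: (5500/13700)²·74.6²/734 = 1.22198
  stratum 3: (5400/13700)²·156.6²/274 = 13.9053
V̂(ȳ_st) = 17.5523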